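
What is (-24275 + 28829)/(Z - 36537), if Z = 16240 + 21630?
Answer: 4554/1333 ≈ 3.4164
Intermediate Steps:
Z = 37870
(-24275 + 28829)/(Z - 36537) = (-24275 + 28829)/(37870 - 36537) = 4554/1333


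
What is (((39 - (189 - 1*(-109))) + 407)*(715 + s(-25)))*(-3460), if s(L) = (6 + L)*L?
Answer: -609375200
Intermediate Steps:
s(L) = L*(6 + L)
(((39 - (189 - 1*(-109))) + 407)*(715 + s(-25)))*(-3460) = (((39 - (189 - 1*(-109))) + 407)*(715 - 25*(6 - 25)))*(-3460) = (((39 - (189 + 109)) + 407)*(715 - 25*(-19)))*(-3460) = (((39 - 1*298) + 407)*(715 + 475))*(-3460) = (((39 - 298) + 407)*1190)*(-3460) = ((-259 + 407)*1190)*(-3460) = (148*1190)*(-3460) = 176120*(-3460) = -609375200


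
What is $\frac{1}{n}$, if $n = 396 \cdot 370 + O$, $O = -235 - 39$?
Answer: $\frac{1}{146246} \approx 6.8378 \cdot 10^{-6}$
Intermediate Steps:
$O = -274$
$n = 146246$ ($n = 396 \cdot 370 - 274 = 146520 - 274 = 146246$)
$\frac{1}{n} = \frac{1}{146246}$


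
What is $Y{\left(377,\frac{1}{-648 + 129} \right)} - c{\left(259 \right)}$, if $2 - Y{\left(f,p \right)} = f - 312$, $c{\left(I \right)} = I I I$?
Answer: $-17374042$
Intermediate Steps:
$c{\left(I \right)} = I^{3}$ ($c{\left(I \right)} = I^{2} I = I^{3}$)
$Y{\left(f,p \right)} = 314 - f$ ($Y{\left(f,p \right)} = 2 - \left(f - 312\right) = 2 - \left(-312 + f\right) = 314 - f$)
$Y{\left(377,\frac{1}{-648 + 129} \right)} - c{\left(259 \right)} = \left(314 - 377\right) - 259^{3} = \left(314 - 377\right) - 17373979 = -63 - 17373979 = -17374042$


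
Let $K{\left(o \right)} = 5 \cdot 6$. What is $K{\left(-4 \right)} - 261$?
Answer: $-231$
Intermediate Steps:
$K{\left(o \right)} = 30$
$K{\left(-4 \right)} - 261 = 30 - 261 = -231$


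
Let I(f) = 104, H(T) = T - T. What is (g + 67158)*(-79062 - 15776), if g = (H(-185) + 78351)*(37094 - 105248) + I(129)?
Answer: 506422286819696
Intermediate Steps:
H(T) = 0
g = -5339933950 (g = (0 + 78351)*(37094 - 105248) + 104 = 78351*(-68154) + 104 = -5339934054 + 104 = -5339933950)
(g + 67158)*(-79062 - 15776) = (-5339933950 + 67158)*(-79062 - 15776) = -5339866792*(-94838) = 506422286819696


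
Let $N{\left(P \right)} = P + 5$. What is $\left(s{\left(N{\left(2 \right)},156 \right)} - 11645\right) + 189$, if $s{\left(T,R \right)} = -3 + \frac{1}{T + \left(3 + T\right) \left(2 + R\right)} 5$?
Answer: $- \frac{18185428}{1587} \approx -11459.0$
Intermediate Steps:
$N{\left(P \right)} = 5 + P$
$s{\left(T,R \right)} = -3 + \frac{5}{T + \left(2 + R\right) \left(3 + T\right)}$ ($s{\left(T,R \right)} = -3 + \frac{1}{T + \left(2 + R\right) \left(3 + T\right)} 5 = -3 + \frac{5}{T + \left(2 + R\right) \left(3 + T\right)}$)
$\left(s{\left(N{\left(2 \right)},156 \right)} - 11645\right) + 189 = \left(\frac{-13 - 1404 - 9 \left(5 + 2\right) - 468 \left(5 + 2\right)}{6 + 3 \cdot 156 + 3 \left(5 + 2\right) + 156 \left(5 + 2\right)} - 11645\right) + 189 = \left(\frac{-13 - 1404 - 63 - 468 \cdot 7}{6 + 468 + 3 \cdot 7 + 156 \cdot 7} - 11645\right) + 189 = \left(\frac{-13 - 1404 - 63 - 3276}{6 + 468 + 21 + 1092} - 11645\right) + 189 = \left(\frac{1}{1587} \left(-4756\right) - 11645\right) + 189 = \left(- \frac{4756}{1587} - 11645\right) + 189 = - \frac{18485371}{1587} + 189 = - \frac{18185428}{1587}$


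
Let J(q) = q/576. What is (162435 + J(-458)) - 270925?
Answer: -31245349/288 ≈ -1.0849e+5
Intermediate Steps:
J(q) = q/576 (J(q) = q*(1/576) = q/576)
(162435 + J(-458)) - 270925 = (162435 + (1/576)*(-458)) - 270925 = (162435 - 229/288) - 270925 = 46781051/288 - 270925 = -31245349/288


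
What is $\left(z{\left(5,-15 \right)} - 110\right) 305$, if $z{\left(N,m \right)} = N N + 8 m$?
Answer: $-62525$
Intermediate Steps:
$z{\left(N,m \right)} = N^{2} + 8 m$
$\left(z{\left(5,-15 \right)} - 110\right) 305 = \left(\left(5^{2} + 8 \left(-15\right)\right) - 110\right) 305 = \left(\left(25 - 120\right) - 110\right) 305 = \left(-95 - 110\right) 305 = \left(-205\right) 305 = -62525$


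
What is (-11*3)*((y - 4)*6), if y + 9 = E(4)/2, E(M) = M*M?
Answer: 990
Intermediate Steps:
E(M) = M²
y = -1 (y = -9 + 4²/2 = -9 + 16*(½) = -9 + 8 = -1)
(-11*3)*((y - 4)*6) = (-11*3)*((-1 - 4)*6) = -(-165)*6 = -33*(-30) = 990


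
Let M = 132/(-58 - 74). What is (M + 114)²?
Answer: 12769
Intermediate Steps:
M = -1 (M = 132/(-132) = 132*(-1/132) = -1)
(M + 114)² = (-1 + 114)² = 113² = 12769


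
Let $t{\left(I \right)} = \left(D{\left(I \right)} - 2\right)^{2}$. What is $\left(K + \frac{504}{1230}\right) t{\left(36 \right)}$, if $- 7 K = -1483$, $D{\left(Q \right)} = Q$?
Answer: $\frac{352121068}{1435} \approx 2.4538 \cdot 10^{5}$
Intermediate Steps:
$K = \frac{1483}{7}$ ($K = \left(- \frac{1}{7}\right) \left(-1483\right) = \frac{1483}{7} \approx 211.86$)
$t{\left(I \right)} = \left(-2 + I\right)^{2}$ ($t{\left(I \right)} = \left(I - 2\right)^{2} = \left(-2 + I\right)^{2}$)
$\left(K + \frac{504}{1230}\right) t{\left(36 \right)} = \left(\frac{1483}{7} + \frac{504}{1230}\right) \left(-2 + 36\right)^{2} = \left(\frac{1483}{7} + 504 \cdot \frac{1}{1230}\right) 34^{2} = \left(\frac{1483}{7} + \frac{84}{205}\right) 1156 = \frac{304603}{1435} \cdot 1156 = \frac{352121068}{1435}$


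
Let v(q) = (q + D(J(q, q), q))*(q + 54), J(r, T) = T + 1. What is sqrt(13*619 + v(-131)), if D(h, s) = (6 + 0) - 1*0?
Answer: 94*sqrt(2) ≈ 132.94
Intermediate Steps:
J(r, T) = 1 + T
D(h, s) = 6 (D(h, s) = 6 + 0 = 6)
v(q) = (6 + q)*(54 + q) (v(q) = (q + 6)*(q + 54) = (6 + q)*(54 + q))
sqrt(13*619 + v(-131)) = sqrt(13*619 + (324 + (-131)**2 + 60*(-131))) = sqrt(8047 + (324 + 17161 - 7860)) = sqrt(8047 + 9625) = sqrt(17672) = 94*sqrt(2)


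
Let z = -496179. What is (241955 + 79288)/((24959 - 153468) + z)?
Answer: -321243/624688 ≈ -0.51425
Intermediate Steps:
(241955 + 79288)/((24959 - 153468) + z) = (241955 + 79288)/((24959 - 153468) - 496179) = 321243/(-128509 - 496179) = 321243/(-624688) = 321243*(-1/624688) = -321243/624688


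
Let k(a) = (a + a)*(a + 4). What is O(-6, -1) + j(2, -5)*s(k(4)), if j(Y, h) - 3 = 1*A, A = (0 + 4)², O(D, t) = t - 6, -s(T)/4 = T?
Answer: -4871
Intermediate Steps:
k(a) = 2*a*(4 + a) (k(a) = (2*a)*(4 + a) = 2*a*(4 + a))
s(T) = -4*T
O(D, t) = -6 + t
A = 16 (A = 4² = 16)
j(Y, h) = 19 (j(Y, h) = 3 + 1*16 = 3 + 16 = 19)
O(-6, -1) + j(2, -5)*s(k(4)) = (-6 - 1) + 19*(-8*4*(4 + 4)) = -7 + 19*(-8*4*8) = -7 + 19*(-4*64) = -7 + 19*(-256) = -7 - 4864 = -4871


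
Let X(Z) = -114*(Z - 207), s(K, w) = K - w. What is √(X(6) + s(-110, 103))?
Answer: √22701 ≈ 150.67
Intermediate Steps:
X(Z) = 23598 - 114*Z (X(Z) = -114*(-207 + Z) = 23598 - 114*Z)
√(X(6) + s(-110, 103)) = √((23598 - 114*6) + (-110 - 1*103)) = √((23598 - 684) + (-110 - 103)) = √(22914 - 213) = √22701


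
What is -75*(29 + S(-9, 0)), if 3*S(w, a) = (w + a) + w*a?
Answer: -1950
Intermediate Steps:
S(w, a) = a/3 + w/3 + a*w/3 (S(w, a) = ((w + a) + w*a)/3 = ((a + w) + a*w)/3 = (a + w + a*w)/3 = a/3 + w/3 + a*w/3)
-75*(29 + S(-9, 0)) = -75*(29 + ((⅓)*0 + (⅓)*(-9) + (⅓)*0*(-9))) = -75*(29 + (0 - 3 + 0)) = -75*(29 - 3) = -75*26 = -1950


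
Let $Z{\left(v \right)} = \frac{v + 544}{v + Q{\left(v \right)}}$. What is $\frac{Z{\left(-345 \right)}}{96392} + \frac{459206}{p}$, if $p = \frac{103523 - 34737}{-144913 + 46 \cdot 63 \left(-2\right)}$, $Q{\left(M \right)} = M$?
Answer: $- \frac{2301478003992107167}{2287494938640} \approx -1.0061 \cdot 10^{6}$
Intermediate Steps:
$p = - \frac{68786}{150709}$ ($p = \frac{68786}{-144913 + 2898 \left(-2\right)} = \frac{68786}{-144913 - 5796} = \frac{68786}{-150709} = 68786 \left(- \frac{1}{150709}\right) = - \frac{68786}{150709} \approx -0.45642$)
$Z{\left(v \right)} = \frac{544 + v}{2 v}$ ($Z{\left(v \right)} = \frac{v + 544}{v + v} = \frac{544 + v}{2 v}$)
$\frac{Z{\left(-345 \right)}}{96392} + \frac{459206}{p} = \frac{\frac{1}{2} \frac{1}{-345} \left(544 - 345\right)}{96392} + \frac{459206}{- \frac{68786}{150709}} = \frac{1}{2} \left(- \frac{1}{345}\right) 199 \cdot \frac{1}{96392} + 459206 \left(- \frac{150709}{68786}\right) = \left(- \frac{199}{690}\right) \frac{1}{96392} - \frac{34603238527}{34393} = - \frac{199}{66510480} - \frac{34603238527}{34393} = - \frac{2301478003992107167}{2287494938640}$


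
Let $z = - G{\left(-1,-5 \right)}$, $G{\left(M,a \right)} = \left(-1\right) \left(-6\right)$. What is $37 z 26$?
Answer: $-5772$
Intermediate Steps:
$G{\left(M,a \right)} = 6$
$z = -6$ ($z = \left(-1\right) 6 = -6$)
$37 z 26 = 37 \left(-6\right) 26 = \left(-222\right) 26 = -5772$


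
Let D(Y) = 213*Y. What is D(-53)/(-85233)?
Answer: 3763/28411 ≈ 0.13245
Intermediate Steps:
D(-53)/(-85233) = (213*(-53))/(-85233) = -11289*(-1/85233) = 3763/28411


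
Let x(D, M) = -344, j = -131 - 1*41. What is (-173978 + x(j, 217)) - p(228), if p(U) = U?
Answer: -174550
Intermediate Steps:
j = -172 (j = -131 - 41 = -172)
(-173978 + x(j, 217)) - p(228) = (-173978 - 344) - 1*228 = -174322 - 228 = -174550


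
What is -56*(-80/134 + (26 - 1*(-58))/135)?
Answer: -4256/3015 ≈ -1.4116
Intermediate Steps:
-56*(-80/134 + (26 - 1*(-58))/135) = -56*(-80*1/134 + (26 + 58)*(1/135)) = -56*(-40/67 + 84*(1/135)) = -56*(-40/67 + 28/45) = -56*76/3015 = -4256/3015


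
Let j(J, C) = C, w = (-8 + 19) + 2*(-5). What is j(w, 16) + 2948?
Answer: 2964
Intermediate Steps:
w = 1 (w = 11 - 10 = 1)
j(w, 16) + 2948 = 16 + 2948 = 2964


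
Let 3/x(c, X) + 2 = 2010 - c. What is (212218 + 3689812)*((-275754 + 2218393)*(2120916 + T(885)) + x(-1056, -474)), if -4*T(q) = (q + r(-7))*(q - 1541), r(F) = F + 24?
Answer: 26347906194093721840405/1532 ≈ 1.7198e+19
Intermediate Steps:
x(c, X) = 3/(2008 - c) (x(c, X) = 3/(-2 + (2010 - c)) = 3/(2008 - c))
r(F) = 24 + F
T(q) = -(-1541 + q)*(17 + q)/4 (T(q) = -(q + (24 - 7))*(q - 1541)/4 = -(q + 17)*(-1541 + q)/4 = -(17 + q)*(-1541 + q)/4 = -(-1541 + q)*(17 + q)/4)
(212218 + 3689812)*((-275754 + 2218393)*(2120916 + T(885)) + x(-1056, -474)) = (212218 + 3689812)*((-275754 + 2218393)*(2120916 + (26197/4 + 381*885 - ¼*885²)) - 3/(-2008 - 1056)) = 3902030*(1942639*(2120916 + (26197/4 + 337185 - ¼*783225)) - 3/(-3064)) = 3902030*(1942639*(2120916 + (26197/4 + 337185 - 783225/4)) - 3*(-1/3064)) = 3902030*(1942639*(2120916 + 147928) + 3/3064) = 3902030*(1942639*2268844 + 3/3064) = 3902030*(4407544839316 + 3/3064) = 3902030*(13504717387664227/3064) = 26347906194093721840405/1532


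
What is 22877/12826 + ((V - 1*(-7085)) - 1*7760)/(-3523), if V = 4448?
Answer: 32203173/45185998 ≈ 0.71268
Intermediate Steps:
22877/12826 + ((V - 1*(-7085)) - 1*7760)/(-3523) = 22877/12826 + ((4448 - 1*(-7085)) - 1*7760)/(-3523) = 22877*(1/12826) + ((4448 + 7085) - 7760)*(-1/3523) = 22877/12826 + (11533 - 7760)*(-1/3523) = 22877/12826 + 3773*(-1/3523) = 22877/12826 - 3773/3523 = 32203173/45185998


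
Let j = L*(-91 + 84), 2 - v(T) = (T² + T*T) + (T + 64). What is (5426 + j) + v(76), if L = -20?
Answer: -6124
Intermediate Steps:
v(T) = -62 - T - 2*T² (v(T) = 2 - ((T² + T*T) + (T + 64)) = 2 - ((T² + T²) + (64 + T)) = 2 - (2*T² + (64 + T)) = 2 - (64 + T + 2*T²) = 2 + (-64 - T - 2*T²) = -62 - T - 2*T²)
j = 140 (j = -20*(-91 + 84) = -20*(-7) = 140)
(5426 + j) + v(76) = (5426 + 140) + (-62 - 1*76 - 2*76²) = 5566 + (-62 - 76 - 2*5776) = 5566 + (-62 - 76 - 11552) = 5566 - 11690 = -6124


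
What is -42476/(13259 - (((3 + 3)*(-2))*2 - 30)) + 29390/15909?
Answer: -284481614/211796517 ≈ -1.3432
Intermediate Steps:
-42476/(13259 - (((3 + 3)*(-2))*2 - 30)) + 29390/15909 = -42476/(13259 - ((6*(-2))*2 - 30)) + 29390*(1/15909) = -42476/(13259 - (-12*2 - 30)) + 29390/15909 = -42476/(13259 - (-24 - 30)) + 29390/15909 = -42476/(13259 - 1*(-54)) + 29390/15909 = -42476/(13259 + 54) + 29390/15909 = -42476/13313 + 29390/15909 = -284481614/211796517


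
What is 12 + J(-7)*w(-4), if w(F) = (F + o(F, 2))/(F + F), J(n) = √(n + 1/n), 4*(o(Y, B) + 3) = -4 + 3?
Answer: 12 + 145*I*√14/224 ≈ 12.0 + 2.4221*I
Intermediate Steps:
o(Y, B) = -13/4 (o(Y, B) = -3 + (-4 + 3)/4 = -3 + (¼)*(-1) = -3 - ¼ = -13/4)
w(F) = (-13/4 + F)/(2*F) (w(F) = (F - 13/4)/(F + F) = (-13/4 + F)/((2*F)) = (-13/4 + F)*(1/(2*F)) = (-13/4 + F)/(2*F))
12 + J(-7)*w(-4) = 12 + √(-7 + 1/(-7))*((⅛)*(-13 + 4*(-4))/(-4)) = 12 + √(-7 - ⅐)*((⅛)*(-¼)*(-13 - 16)) = 12 + √(-50/7)*((⅛)*(-¼)*(-29)) = 12 + (5*I*√14/7)*(29/32) = 12 + 145*I*√14/224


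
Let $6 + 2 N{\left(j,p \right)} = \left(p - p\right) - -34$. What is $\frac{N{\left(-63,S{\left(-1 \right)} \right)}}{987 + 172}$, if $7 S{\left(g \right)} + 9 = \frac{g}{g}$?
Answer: $\frac{14}{1159} \approx 0.012079$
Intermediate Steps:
$S{\left(g \right)} = - \frac{8}{7}$ ($S{\left(g \right)} = - \frac{9}{7} + \frac{g \frac{1}{g}}{7} = - \frac{9}{7} + \frac{1}{7} \cdot 1 = - \frac{9}{7} + \frac{1}{7} = - \frac{8}{7}$)
$N{\left(j,p \right)} = 14$ ($N{\left(j,p \right)} = -3 + \frac{\left(p - p\right) - -34}{2} = -3 + \frac{0 + 34}{2} = -3 + \frac{1}{2} \cdot 34 = -3 + 17 = 14$)
$\frac{N{\left(-63,S{\left(-1 \right)} \right)}}{987 + 172} = \frac{1}{987 + 172} \cdot 14 = \frac{1}{1159} \cdot 14 = \frac{14}{1159}$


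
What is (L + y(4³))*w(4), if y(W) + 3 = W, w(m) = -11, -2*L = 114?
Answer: -44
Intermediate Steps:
L = -57 (L = -½*114 = -57)
y(W) = -3 + W
(L + y(4³))*w(4) = (-57 + (-3 + 4³))*(-11) = (-57 + (-3 + 64))*(-11) = (-57 + 61)*(-11) = 4*(-11) = -44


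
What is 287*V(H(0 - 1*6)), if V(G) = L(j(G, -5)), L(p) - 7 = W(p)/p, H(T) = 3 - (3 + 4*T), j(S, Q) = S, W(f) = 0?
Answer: 2009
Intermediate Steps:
H(T) = -4*T (H(T) = 3 + (-3 - 4*T) = -4*T)
L(p) = 7 (L(p) = 7 + 0/p = 7 + 0 = 7)
V(G) = 7
287*V(H(0 - 1*6)) = 287*7 = 2009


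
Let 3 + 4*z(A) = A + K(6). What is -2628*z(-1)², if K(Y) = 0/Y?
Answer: -2628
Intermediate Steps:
K(Y) = 0
z(A) = -¾ + A/4 (z(A) = -¾ + (A + 0)/4 = -¾ + A/4)
-2628*z(-1)² = -2628*(-¾ + (¼)*(-1))² = -2628*(-¾ - ¼)² = -2628*(-1)² = -2628*1 = -2628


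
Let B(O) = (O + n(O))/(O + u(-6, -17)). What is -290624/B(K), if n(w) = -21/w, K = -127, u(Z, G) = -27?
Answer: -1421006048/4027 ≈ -3.5287e+5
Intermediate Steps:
B(O) = (O - 21/O)/(-27 + O) (B(O) = (O - 21/O)/(O - 27) = (O - 21/O)/(-27 + O))
-290624/B(K) = -290624*(-127*(-27 - 127)/(-21 + (-127)**2)) = -290624*19558/(-21 + 16129) = -290624/((-1/127*(-1/154)*16108)) = -290624/8054/9779 = -290624*9779/8054 = -1421006048/4027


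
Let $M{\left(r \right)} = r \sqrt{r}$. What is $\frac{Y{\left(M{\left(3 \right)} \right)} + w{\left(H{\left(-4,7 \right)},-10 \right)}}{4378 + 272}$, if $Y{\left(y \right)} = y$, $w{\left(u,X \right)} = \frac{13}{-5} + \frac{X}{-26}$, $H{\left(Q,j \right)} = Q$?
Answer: $- \frac{24}{50375} + \frac{\sqrt{3}}{1550} \approx 0.00064103$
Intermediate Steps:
$M{\left(r \right)} = r^{\frac{3}{2}}$
$w{\left(u,X \right)} = - \frac{13}{5} - \frac{X}{26}$ ($w{\left(u,X \right)} = 13 \left(- \frac{1}{5}\right) + X \left(- \frac{1}{26}\right) = - \frac{13}{5} - \frac{X}{26}$)
$\frac{Y{\left(M{\left(3 \right)} \right)} + w{\left(H{\left(-4,7 \right)},-10 \right)}}{4378 + 272} = \frac{3^{\frac{3}{2}} - \frac{144}{65}}{4378 + 272} = \frac{3 \sqrt{3} + \left(- \frac{13}{5} + \frac{5}{13}\right)}{4650} = \left(3 \sqrt{3} - \frac{144}{65}\right) \frac{1}{4650} = \left(- \frac{144}{65} + 3 \sqrt{3}\right) \frac{1}{4650} = - \frac{24}{50375} + \frac{\sqrt{3}}{1550}$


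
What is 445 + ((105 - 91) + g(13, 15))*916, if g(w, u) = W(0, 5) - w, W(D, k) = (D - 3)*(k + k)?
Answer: -26119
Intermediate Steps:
W(D, k) = 2*k*(-3 + D) (W(D, k) = (-3 + D)*(2*k) = 2*k*(-3 + D))
g(w, u) = -30 - w (g(w, u) = 2*5*(-3 + 0) - w = 2*5*(-3) - w = -30 - w)
445 + ((105 - 91) + g(13, 15))*916 = 445 + ((105 - 91) + (-30 - 1*13))*916 = 445 + (14 + (-30 - 13))*916 = 445 + (14 - 43)*916 = 445 - 29*916 = 445 - 26564 = -26119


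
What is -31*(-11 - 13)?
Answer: 744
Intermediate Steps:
-31*(-11 - 13) = -31*(-24) = 744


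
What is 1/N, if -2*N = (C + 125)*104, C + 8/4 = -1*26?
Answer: -1/5044 ≈ -0.00019826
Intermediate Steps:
C = -28 (C = -2 - 1*26 = -2 - 26 = -28)
N = -5044 (N = -(-28 + 125)*104/2 = -97*104/2 = -½*10088 = -5044)
1/N = 1/(-5044) = -1/5044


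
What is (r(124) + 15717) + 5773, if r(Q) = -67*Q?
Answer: 13182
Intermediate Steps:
(r(124) + 15717) + 5773 = (-67*124 + 15717) + 5773 = (-8308 + 15717) + 5773 = 7409 + 5773 = 13182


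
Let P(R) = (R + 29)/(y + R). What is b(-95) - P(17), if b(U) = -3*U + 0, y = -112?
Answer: 27121/95 ≈ 285.48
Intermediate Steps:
b(U) = -3*U
P(R) = (29 + R)/(-112 + R) (P(R) = (R + 29)/(-112 + R) = (29 + R)/(-112 + R))
b(-95) - P(17) = -3*(-95) - (29 + 17)/(-112 + 17) = 285 - 46/(-95) = 285 - (-1)*46/95 = 285 - 1*(-46/95) = 285 + 46/95 = 27121/95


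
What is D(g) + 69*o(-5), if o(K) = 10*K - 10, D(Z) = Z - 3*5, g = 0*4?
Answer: -4155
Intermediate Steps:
g = 0
D(Z) = -15 + Z (D(Z) = Z - 15 = -15 + Z)
o(K) = -10 + 10*K
D(g) + 69*o(-5) = (-15 + 0) + 69*(-10 + 10*(-5)) = -15 + 69*(-10 - 50) = -15 + 69*(-60) = -15 - 4140 = -4155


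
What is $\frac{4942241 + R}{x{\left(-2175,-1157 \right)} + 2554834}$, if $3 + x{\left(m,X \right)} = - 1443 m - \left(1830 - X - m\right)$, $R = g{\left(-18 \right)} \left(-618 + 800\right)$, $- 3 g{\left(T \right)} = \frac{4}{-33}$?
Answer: $\frac{489282587}{563131206} \approx 0.86886$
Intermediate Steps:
$g{\left(T \right)} = \frac{4}{99}$ ($g{\left(T \right)} = - \frac{4 \frac{1}{-33}}{3} = - \frac{4 \left(- \frac{1}{33}\right)}{3} = \left(- \frac{1}{3}\right) \left(- \frac{4}{33}\right) = \frac{4}{99}$)
$R = \frac{728}{99}$ ($R = \frac{4 \left(-618 + 800\right)}{99} = \frac{4}{99} \cdot 182 = \frac{728}{99} \approx 7.3535$)
$x{\left(m,X \right)} = -1833 + X - 1442 m$ ($x{\left(m,X \right)} = -3 - \left(1830 - X + 1442 m\right) = -1833 + X - 1442 m$)
$\frac{4942241 + R}{x{\left(-2175,-1157 \right)} + 2554834} = \frac{4942241 + \frac{728}{99}}{\left(-1833 - 1157 - -3136350\right) + 2554834} = \frac{489282587}{99 \left(\left(-1833 - 1157 + 3136350\right) + 2554834\right)} = \frac{489282587}{99 \left(3133360 + 2554834\right)} = \frac{489282587}{99 \cdot 5688194} = \frac{489282587}{99} \cdot \frac{1}{5688194} = \frac{489282587}{563131206}$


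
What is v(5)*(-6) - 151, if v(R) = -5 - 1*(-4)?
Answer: -145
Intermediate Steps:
v(R) = -1 (v(R) = -5 + 4 = -1)
v(5)*(-6) - 151 = -1*(-6) - 151 = 6 - 151 = -145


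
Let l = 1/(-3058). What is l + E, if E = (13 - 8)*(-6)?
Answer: -91741/3058 ≈ -30.000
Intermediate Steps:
l = -1/3058 ≈ -0.00032701
E = -30 (E = 5*(-6) = -30)
l + E = -1/3058 - 30 = -91741/3058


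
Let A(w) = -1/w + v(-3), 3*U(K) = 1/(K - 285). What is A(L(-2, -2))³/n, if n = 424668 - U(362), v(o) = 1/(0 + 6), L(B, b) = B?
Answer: 616/882884763 ≈ 6.9771e-7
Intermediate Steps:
v(o) = ⅙ (v(o) = 1/6 = ⅙)
U(K) = 1/(3*(-285 + K)) (U(K) = 1/(3*(K - 285)) = 1/(3*(-285 + K)))
n = 98098307/231 (n = 424668 - 1/(3*(-285 + 362)) = 424668 - 1/(3*77) = 424668 - 1*1/231 = 424668 - 1/231 = 98098307/231 ≈ 4.2467e+5)
A(w) = ⅙ - 1/w (A(w) = -1/w + ⅙ = ⅙ - 1/w)
A(L(-2, -2))³/n = ((⅙)*(-6 - 2)/(-2))³/(98098307/231) = ((⅙)*(-½)*(-8))³*(231/98098307) = (⅔)³*(231/98098307) = (8/27)*(231/98098307) = 616/882884763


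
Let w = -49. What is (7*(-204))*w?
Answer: 69972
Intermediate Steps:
(7*(-204))*w = (7*(-204))*(-49) = -1428*(-49) = 69972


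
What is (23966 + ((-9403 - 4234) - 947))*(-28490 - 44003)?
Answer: -680129326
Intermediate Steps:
(23966 + ((-9403 - 4234) - 947))*(-28490 - 44003) = (23966 + (-13637 - 947))*(-72493) = (23966 - 14584)*(-72493) = 9382*(-72493) = -680129326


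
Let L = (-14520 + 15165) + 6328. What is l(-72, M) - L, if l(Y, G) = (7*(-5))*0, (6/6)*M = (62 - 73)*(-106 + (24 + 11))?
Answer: -6973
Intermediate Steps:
M = 781 (M = (62 - 73)*(-106 + (24 + 11)) = -11*(-106 + 35) = -11*(-71) = 781)
L = 6973 (L = 645 + 6328 = 6973)
l(Y, G) = 0 (l(Y, G) = -35*0 = 0)
l(-72, M) - L = 0 - 1*6973 = 0 - 6973 = -6973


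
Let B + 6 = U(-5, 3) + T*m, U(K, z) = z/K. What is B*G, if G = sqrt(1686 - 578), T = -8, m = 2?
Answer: -226*sqrt(277)/5 ≈ -752.28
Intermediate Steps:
B = -113/5 (B = -6 + (3/(-5) - 8*2) = -6 + (3*(-1/5) - 16) = -6 + (-3/5 - 16) = -6 - 83/5 = -113/5 ≈ -22.600)
G = 2*sqrt(277) (G = sqrt(1108) = 2*sqrt(277) ≈ 33.287)
B*G = -226*sqrt(277)/5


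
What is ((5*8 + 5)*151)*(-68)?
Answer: -462060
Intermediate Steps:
((5*8 + 5)*151)*(-68) = ((40 + 5)*151)*(-68) = (45*151)*(-68) = 6795*(-68) = -462060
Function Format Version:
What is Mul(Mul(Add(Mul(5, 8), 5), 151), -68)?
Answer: -462060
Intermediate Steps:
Mul(Mul(Add(Mul(5, 8), 5), 151), -68) = Mul(Mul(Add(40, 5), 151), -68) = Mul(Mul(45, 151), -68) = Mul(6795, -68) = -462060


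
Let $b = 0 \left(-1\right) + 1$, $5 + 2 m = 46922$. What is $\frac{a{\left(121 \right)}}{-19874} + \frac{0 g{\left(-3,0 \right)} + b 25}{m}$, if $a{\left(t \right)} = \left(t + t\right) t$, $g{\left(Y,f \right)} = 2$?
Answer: $- \frac{686414947}{466214229} \approx -1.4723$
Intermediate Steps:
$m = \frac{46917}{2}$ ($m = - \frac{5}{2} + \frac{1}{2} \cdot 46922 = - \frac{5}{2} + 23461 = \frac{46917}{2} \approx 23459.0$)
$b = 1$ ($b = 0 + 1 = 1$)
$a{\left(t \right)} = 2 t^{2}$ ($a{\left(t \right)} = 2 t t = 2 t^{2}$)
$\frac{a{\left(121 \right)}}{-19874} + \frac{0 g{\left(-3,0 \right)} + b 25}{m} = \frac{2 \cdot 121^{2}}{-19874} + \frac{0 \cdot 2 + 1 \cdot 25}{\frac{46917}{2}} = 2 \cdot 14641 \left(- \frac{1}{19874}\right) + \left(0 + 25\right) \frac{2}{46917} = 29282 \left(- \frac{1}{19874}\right) + 25 \cdot \frac{2}{46917} = - \frac{14641}{9937} + \frac{50}{46917} = - \frac{686414947}{466214229}$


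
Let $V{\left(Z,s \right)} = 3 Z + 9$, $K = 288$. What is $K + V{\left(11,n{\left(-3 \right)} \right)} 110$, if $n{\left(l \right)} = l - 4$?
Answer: $4908$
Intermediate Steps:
$n{\left(l \right)} = -4 + l$ ($n{\left(l \right)} = l - 4 = -4 + l$)
$V{\left(Z,s \right)} = 9 + 3 Z$
$K + V{\left(11,n{\left(-3 \right)} \right)} 110 = 288 + \left(9 + 3 \cdot 11\right) 110 = 288 + \left(9 + 33\right) 110 = 288 + 42 \cdot 110 = 288 + 4620 = 4908$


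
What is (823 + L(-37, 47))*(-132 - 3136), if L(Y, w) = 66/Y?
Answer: -99298180/37 ≈ -2.6837e+6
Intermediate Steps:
(823 + L(-37, 47))*(-132 - 3136) = (823 + 66/(-37))*(-132 - 3136) = (823 + 66*(-1/37))*(-3268) = (823 - 66/37)*(-3268) = (30385/37)*(-3268) = -99298180/37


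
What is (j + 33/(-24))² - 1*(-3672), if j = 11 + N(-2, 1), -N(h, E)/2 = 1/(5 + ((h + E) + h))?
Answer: 239769/64 ≈ 3746.4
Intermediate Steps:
N(h, E) = -2/(5 + E + 2*h) (N(h, E) = -2/(5 + ((h + E) + h)) = -2/(5 + ((E + h) + h)) = -2/(5 + (E + 2*h)) = -2/(5 + E + 2*h))
j = 10 (j = 11 - 2/(5 + 1 + 2*(-2)) = 11 - 2/(5 + 1 - 4) = 11 - 2/2 = 11 - 2*½ = 11 - 1 = 10)
(j + 33/(-24))² - 1*(-3672) = (10 + 33/(-24))² - 1*(-3672) = (10 + 33*(-1/24))² + 3672 = (10 - 11/8)² + 3672 = (69/8)² + 3672 = 4761/64 + 3672 = 239769/64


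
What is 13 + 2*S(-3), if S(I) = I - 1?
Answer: 5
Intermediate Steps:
S(I) = -1 + I
13 + 2*S(-3) = 13 + 2*(-1 - 3) = 13 + 2*(-4) = 13 - 8 = 5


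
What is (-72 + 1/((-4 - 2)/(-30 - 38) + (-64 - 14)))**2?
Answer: 36390140644/7017201 ≈ 5185.9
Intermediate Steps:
(-72 + 1/((-4 - 2)/(-30 - 38) + (-64 - 14)))**2 = (-72 + 1/(-6/(-68) - 78))**2 = (-72 + 1/(-6*(-1/68) - 78))**2 = (-72 + 1/(3/34 - 78))**2 = (-72 + 1/(-2649/34))**2 = (-72 - 34/2649)**2 = (-190762/2649)**2 = 36390140644/7017201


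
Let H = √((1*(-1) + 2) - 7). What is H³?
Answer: -6*I*√6 ≈ -14.697*I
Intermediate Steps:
H = I*√6 (H = √((-1 + 2) - 7) = √(1 - 7) = √(-6) = I*√6 ≈ 2.4495*I)
H³ = (I*√6)³ = -6*I*√6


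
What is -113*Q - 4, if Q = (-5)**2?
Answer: -2829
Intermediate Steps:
Q = 25
-113*Q - 4 = -113*25 - 4 = -2825 - 4 = -2829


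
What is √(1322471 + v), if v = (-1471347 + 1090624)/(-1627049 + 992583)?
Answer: 3*√1207158989248434/90638 ≈ 1150.0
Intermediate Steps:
v = 54389/90638 (v = -380723/(-634466) = -380723*(-1/634466) = 54389/90638 ≈ 0.60007)
√(1322471 + v) = √(1322471 + 54389/90638) = √(119866180887/90638) = 3*√1207158989248434/90638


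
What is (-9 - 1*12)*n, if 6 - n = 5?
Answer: -21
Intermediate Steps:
n = 1 (n = 6 - 1*5 = 6 - 5 = 1)
(-9 - 1*12)*n = (-9 - 1*12)*1 = (-9 - 12)*1 = -21*1 = -21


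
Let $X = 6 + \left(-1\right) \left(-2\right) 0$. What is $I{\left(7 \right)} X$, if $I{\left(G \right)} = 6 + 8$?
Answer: $84$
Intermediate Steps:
$I{\left(G \right)} = 14$
$X = 6$ ($X = 6 + 2 \cdot 0 = 6 + 0 = 6$)
$I{\left(7 \right)} X = 14 \cdot 6 = 84$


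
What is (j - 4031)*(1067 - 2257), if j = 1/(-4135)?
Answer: 3967028268/827 ≈ 4.7969e+6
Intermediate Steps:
j = -1/4135 ≈ -0.00024184
(j - 4031)*(1067 - 2257) = (-1/4135 - 4031)*(1067 - 2257) = -16668186/4135*(-1190) = 3967028268/827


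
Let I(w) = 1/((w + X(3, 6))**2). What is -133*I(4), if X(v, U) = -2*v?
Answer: -133/4 ≈ -33.250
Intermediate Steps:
I(w) = (-6 + w)**(-2) (I(w) = 1/((w - 2*3)**2) = 1/((w - 6)**2) = 1/((-6 + w)**2) = (-6 + w)**(-2))
-133*I(4) = -133/(-6 + 4)**2 = -133/(-2)**2 = -133*1/4 = -133/4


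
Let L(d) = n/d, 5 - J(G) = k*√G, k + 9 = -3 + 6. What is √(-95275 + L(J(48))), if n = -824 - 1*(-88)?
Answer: √(-477111 - 2286600*√3)/√(5 + 24*√3) ≈ 308.69*I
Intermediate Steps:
k = -6 (k = -9 + (-3 + 6) = -9 + 3 = -6)
n = -736 (n = -824 + 88 = -736)
J(G) = 5 + 6*√G (J(G) = 5 - (-6)*√G = 5 + 6*√G)
L(d) = -736/d
√(-95275 + L(J(48))) = √(-95275 - 736/(5 + 6*√48)) = √(-95275 - 736/(5 + 6*(4*√3))) = √(-95275 - 736/(5 + 24*√3))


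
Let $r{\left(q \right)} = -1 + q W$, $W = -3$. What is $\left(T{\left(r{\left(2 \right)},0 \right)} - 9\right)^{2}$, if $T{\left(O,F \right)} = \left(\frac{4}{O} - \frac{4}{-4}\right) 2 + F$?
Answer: $\frac{3249}{49} \approx 66.306$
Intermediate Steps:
$r{\left(q \right)} = -1 - 3 q$ ($r{\left(q \right)} = -1 + q \left(-3\right) = -1 - 3 q$)
$T{\left(O,F \right)} = 2 + F + \frac{8}{O}$ ($T{\left(O,F \right)} = \left(\frac{4}{O} - -1\right) 2 + F = \left(\frac{4}{O} + 1\right) 2 + F = \left(1 + \frac{4}{O}\right) 2 + F = \left(2 + \frac{8}{O}\right) + F = 2 + F + \frac{8}{O}$)
$\left(T{\left(r{\left(2 \right)},0 \right)} - 9\right)^{2} = \left(\left(2 + 0 + \frac{8}{-1 - 6}\right) - 9\right)^{2} = \left(\left(2 + 0 + \frac{8}{-7}\right) - 9\right)^{2} = \left(\left(2 + 0 + 8 \left(- \frac{1}{7}\right)\right) - 9\right)^{2} = \left(\left(2 + 0 - \frac{8}{7}\right) - 9\right)^{2} = \left(\frac{6}{7} - 9\right)^{2} = \left(- \frac{57}{7}\right)^{2} = \frac{3249}{49}$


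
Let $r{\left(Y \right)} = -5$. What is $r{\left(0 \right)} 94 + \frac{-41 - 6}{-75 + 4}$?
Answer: $- \frac{33323}{71} \approx -469.34$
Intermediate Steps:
$r{\left(0 \right)} 94 + \frac{-41 - 6}{-75 + 4} = \left(-5\right) 94 + \frac{-41 - 6}{-75 + 4} = -470 - \frac{47}{-71} = -470 - - \frac{47}{71} = -470 + \frac{47}{71} = - \frac{33323}{71}$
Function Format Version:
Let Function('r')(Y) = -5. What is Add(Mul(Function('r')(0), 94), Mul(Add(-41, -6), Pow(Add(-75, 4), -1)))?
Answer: Rational(-33323, 71) ≈ -469.34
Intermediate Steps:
Add(Mul(Function('r')(0), 94), Mul(Add(-41, -6), Pow(Add(-75, 4), -1))) = Add(Mul(-5, 94), Mul(Add(-41, -6), Pow(Add(-75, 4), -1))) = Add(-470, Mul(-47, Pow(-71, -1))) = Add(-470, Mul(-47, Rational(-1, 71))) = Add(-470, Rational(47, 71)) = Rational(-33323, 71)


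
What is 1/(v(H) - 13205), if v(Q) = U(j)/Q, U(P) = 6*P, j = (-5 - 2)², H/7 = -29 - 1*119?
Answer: -74/977191 ≈ -7.5727e-5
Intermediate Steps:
H = -1036 (H = 7*(-29 - 1*119) = 7*(-29 - 119) = 7*(-148) = -1036)
j = 49 (j = (-7)² = 49)
v(Q) = 294/Q (v(Q) = (6*49)/Q = 294/Q)
1/(v(H) - 13205) = 1/(294/(-1036) - 13205) = 1/(294*(-1/1036) - 13205) = 1/(-21/74 - 13205) = 1/(-977191/74) = -74/977191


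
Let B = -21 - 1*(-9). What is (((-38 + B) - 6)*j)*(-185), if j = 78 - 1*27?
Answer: 528360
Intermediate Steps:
j = 51 (j = 78 - 27 = 51)
B = -12 (B = -21 + 9 = -12)
(((-38 + B) - 6)*j)*(-185) = (((-38 - 12) - 6)*51)*(-185) = ((-50 - 6)*51)*(-185) = -56*51*(-185) = -2856*(-185) = 528360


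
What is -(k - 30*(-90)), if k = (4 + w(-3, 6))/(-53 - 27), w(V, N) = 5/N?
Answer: -1295971/480 ≈ -2699.9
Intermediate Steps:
k = -29/480 (k = (4 + 5/6)/(-53 - 27) = (4 + 5*(⅙))/(-80) = (4 + ⅚)*(-1/80) = (29/6)*(-1/80) = -29/480 ≈ -0.060417)
-(k - 30*(-90)) = -(-29/480 - 30*(-90)) = -(-29/480 + 2700) = -1*1295971/480 = -1295971/480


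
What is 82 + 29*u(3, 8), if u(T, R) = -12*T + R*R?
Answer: 894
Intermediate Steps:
u(T, R) = R² - 12*T (u(T, R) = -12*T + R² = R² - 12*T)
82 + 29*u(3, 8) = 82 + 29*(8² - 12*3) = 82 + 29*(64 - 36) = 82 + 29*28 = 82 + 812 = 894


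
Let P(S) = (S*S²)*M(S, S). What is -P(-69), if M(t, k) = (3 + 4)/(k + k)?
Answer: -33327/2 ≈ -16664.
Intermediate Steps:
M(t, k) = 7/(2*k) (M(t, k) = 7/((2*k)) = 7*(1/(2*k)) = 7/(2*k))
P(S) = 7*S²/2 (P(S) = (S*S²)*(7/(2*S)) = S³*(7/(2*S)) = 7*S²/2)
-P(-69) = -7*(-69)²/2 = -7*4761/2 = -1*33327/2 = -33327/2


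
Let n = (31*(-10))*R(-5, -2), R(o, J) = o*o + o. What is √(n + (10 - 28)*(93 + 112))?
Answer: I*√9890 ≈ 99.448*I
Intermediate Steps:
R(o, J) = o + o² (R(o, J) = o² + o = o + o²)
n = -6200 (n = (31*(-10))*(-5*(1 - 5)) = -(-1550)*(-4) = -310*20 = -6200)
√(n + (10 - 28)*(93 + 112)) = √(-6200 + (10 - 28)*(93 + 112)) = √(-6200 - 18*205) = √(-6200 - 3690) = √(-9890) = I*√9890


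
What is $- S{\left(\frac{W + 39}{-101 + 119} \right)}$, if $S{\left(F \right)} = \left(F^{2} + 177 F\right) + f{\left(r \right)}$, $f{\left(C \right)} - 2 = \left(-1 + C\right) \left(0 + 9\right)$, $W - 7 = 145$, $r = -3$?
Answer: $- \frac{633991}{324} \approx -1956.8$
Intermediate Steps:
$W = 152$ ($W = 7 + 145 = 152$)
$f{\left(C \right)} = -7 + 9 C$ ($f{\left(C \right)} = 2 + \left(-1 + C\right) \left(0 + 9\right) = 2 + \left(-1 + C\right) 9 = 2 + \left(-9 + 9 C\right) = -7 + 9 C$)
$S{\left(F \right)} = -34 + F^{2} + 177 F$ ($S{\left(F \right)} = \left(F^{2} + 177 F\right) + \left(-7 + 9 \left(-3\right)\right) = \left(F^{2} + 177 F\right) - 34 = -34 + F^{2} + 177 F$)
$- S{\left(\frac{W + 39}{-101 + 119} \right)} = - (-34 + \left(\frac{152 + 39}{-101 + 119}\right)^{2} + 177 \frac{152 + 39}{-101 + 119}) = - (-34 + \left(\frac{191}{18}\right)^{2} + 177 \cdot \frac{191}{18}) = - (-34 + \frac{36481}{324} + \frac{11269}{6}) = \left(-1\right) \frac{633991}{324} = - \frac{633991}{324}$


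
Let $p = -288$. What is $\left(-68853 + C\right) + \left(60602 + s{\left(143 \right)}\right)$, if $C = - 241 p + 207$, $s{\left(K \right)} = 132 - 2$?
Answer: $61494$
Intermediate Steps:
$s{\left(K \right)} = 130$ ($s{\left(K \right)} = 132 - 2 = 130$)
$C = 69615$ ($C = \left(-241\right) \left(-288\right) + 207 = 69408 + 207 = 69615$)
$\left(-68853 + C\right) + \left(60602 + s{\left(143 \right)}\right) = \left(-68853 + 69615\right) + \left(60602 + 130\right) = 762 + 60732 = 61494$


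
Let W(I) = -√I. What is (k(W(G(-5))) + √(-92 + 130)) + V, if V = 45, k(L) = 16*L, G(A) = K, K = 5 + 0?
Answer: 45 + √38 - 16*√5 ≈ 15.387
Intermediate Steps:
K = 5
G(A) = 5
(k(W(G(-5))) + √(-92 + 130)) + V = (16*(-√5) + √(-92 + 130)) + 45 = (-16*√5 + √38) + 45 = (√38 - 16*√5) + 45 = 45 + √38 - 16*√5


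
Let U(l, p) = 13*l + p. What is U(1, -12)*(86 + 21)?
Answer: 107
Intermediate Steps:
U(l, p) = p + 13*l
U(1, -12)*(86 + 21) = (-12 + 13*1)*(86 + 21) = (-12 + 13)*107 = 1*107 = 107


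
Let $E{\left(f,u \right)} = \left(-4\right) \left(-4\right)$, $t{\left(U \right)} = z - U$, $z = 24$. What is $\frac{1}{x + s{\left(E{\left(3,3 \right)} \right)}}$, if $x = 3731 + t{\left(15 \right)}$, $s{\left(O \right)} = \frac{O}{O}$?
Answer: $\frac{1}{3741} \approx 0.00026731$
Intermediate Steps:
$t{\left(U \right)} = 24 - U$
$E{\left(f,u \right)} = 16$
$s{\left(O \right)} = 1$
$x = 3740$ ($x = 3731 + \left(24 - 15\right) = 3731 + 9 = 3740$)
$\frac{1}{x + s{\left(E{\left(3,3 \right)} \right)}} = \frac{1}{3740 + 1} = \frac{1}{3741}$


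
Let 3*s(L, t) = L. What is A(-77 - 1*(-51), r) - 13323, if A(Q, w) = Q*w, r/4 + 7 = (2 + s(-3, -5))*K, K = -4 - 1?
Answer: -12075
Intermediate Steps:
s(L, t) = L/3
K = -5
r = -48 (r = -28 + 4*((2 + (⅓)*(-3))*(-5)) = -28 + 4*((2 - 1)*(-5)) = -28 + 4*(1*(-5)) = -28 + 4*(-5) = -28 - 20 = -48)
A(-77 - 1*(-51), r) - 13323 = (-77 - 1*(-51))*(-48) - 13323 = (-77 + 51)*(-48) - 13323 = -26*(-48) - 13323 = 1248 - 13323 = -12075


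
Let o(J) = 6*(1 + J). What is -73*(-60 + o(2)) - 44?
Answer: 3022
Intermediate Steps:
o(J) = 6 + 6*J
-73*(-60 + o(2)) - 44 = -73*(-60 + (6 + 6*2)) - 44 = -73*(-60 + (6 + 12)) - 44 = -73*(-60 + 18) - 44 = -73*(-42) - 44 = 3066 - 44 = 3022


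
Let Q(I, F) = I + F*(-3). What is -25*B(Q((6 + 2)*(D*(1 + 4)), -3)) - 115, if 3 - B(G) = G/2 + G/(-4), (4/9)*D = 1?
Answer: 1715/4 ≈ 428.75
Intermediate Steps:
D = 9/4 (D = (9/4)*1 = 9/4 ≈ 2.2500)
Q(I, F) = I - 3*F
B(G) = 3 - G/4 (B(G) = 3 - (G/2 + G/(-4)) = 3 - (G*(½) + G*(-¼)) = 3 - (G/2 - G/4) = 3 - G/4)
-25*B(Q((6 + 2)*(D*(1 + 4)), -3)) - 115 = -25*(3 - ((6 + 2)*(9*(1 + 4)/4) - 3*(-3))/4) - 115 = -25*(3 - (8*((9/4)*5) + 9)/4) - 115 = -25*(3 - (8*(45/4) + 9)/4) - 115 = -25*(3 - (90 + 9)/4) - 115 = -25*(3 - ¼*99) - 115 = -25*(3 - 99/4) - 115 = -25*(-87/4) - 115 = 2175/4 - 115 = 1715/4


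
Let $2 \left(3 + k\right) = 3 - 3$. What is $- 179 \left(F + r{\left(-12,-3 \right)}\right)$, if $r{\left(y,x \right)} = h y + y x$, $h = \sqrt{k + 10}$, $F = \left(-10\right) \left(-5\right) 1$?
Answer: $-15394 + 2148 \sqrt{7} \approx -9710.9$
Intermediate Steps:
$k = -3$ ($k = -3 + \frac{3 - 3}{2} = -3 + \frac{1}{2} \cdot 0 = -3 + 0 = -3$)
$F = 50$ ($F = 50 \cdot 1 = 50$)
$h = \sqrt{7}$ ($h = \sqrt{-3 + 10} = \sqrt{7} \approx 2.6458$)
$r{\left(y,x \right)} = x y + y \sqrt{7}$ ($r{\left(y,x \right)} = \sqrt{7} y + y x = y \sqrt{7} + x y = x y + y \sqrt{7}$)
$- 179 \left(F + r{\left(-12,-3 \right)}\right) = - 179 \left(50 - 12 \left(-3 + \sqrt{7}\right)\right) = - 179 \left(50 + \left(36 - 12 \sqrt{7}\right)\right) = - 179 \left(86 - 12 \sqrt{7}\right) = -15394 + 2148 \sqrt{7}$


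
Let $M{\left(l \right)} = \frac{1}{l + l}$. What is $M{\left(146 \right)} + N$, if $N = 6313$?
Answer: $\frac{1843397}{292} \approx 6313.0$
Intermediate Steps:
$M{\left(l \right)} = \frac{1}{2 l}$
$M{\left(146 \right)} + N = \frac{1}{2 \cdot 146} + 6313 = \frac{1}{2} \cdot \frac{1}{146} + 6313 = \frac{1}{292} + 6313 = \frac{1843397}{292}$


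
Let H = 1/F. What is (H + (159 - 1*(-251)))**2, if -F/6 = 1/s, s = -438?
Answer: 233289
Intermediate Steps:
F = 1/73 (F = -6/(-438) = -6*(-1/438) = 1/73 ≈ 0.013699)
H = 73 (H = 1/(1/73) = 73)
(H + (159 - 1*(-251)))**2 = (73 + (159 - 1*(-251)))**2 = (73 + (159 + 251))**2 = (73 + 410)**2 = 483**2 = 233289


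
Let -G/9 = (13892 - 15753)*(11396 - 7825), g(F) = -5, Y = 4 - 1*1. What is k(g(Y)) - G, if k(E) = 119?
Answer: -59810560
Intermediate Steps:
Y = 3 (Y = 4 - 1 = 3)
G = 59810679 (G = -9*(13892 - 15753)*(11396 - 7825) = -(-16749)*3571 = -9*(-6645631) = 59810679)
k(g(Y)) - G = 119 - 1*59810679 = 119 - 59810679 = -59810560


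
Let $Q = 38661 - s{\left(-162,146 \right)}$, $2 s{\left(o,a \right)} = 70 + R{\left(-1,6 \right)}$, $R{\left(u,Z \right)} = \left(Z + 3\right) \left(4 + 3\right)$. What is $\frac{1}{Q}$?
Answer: $\frac{2}{77189} \approx 2.591 \cdot 10^{-5}$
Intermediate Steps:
$R{\left(u,Z \right)} = 21 + 7 Z$ ($R{\left(u,Z \right)} = \left(3 + Z\right) 7 = 21 + 7 Z$)
$s{\left(o,a \right)} = \frac{133}{2}$ ($s{\left(o,a \right)} = \frac{70 + \left(21 + 7 \cdot 6\right)}{2} = \frac{70 + \left(21 + 42\right)}{2} = \frac{70 + 63}{2} = \frac{1}{2} \cdot 133 = \frac{133}{2}$)
$Q = \frac{77189}{2}$ ($Q = 38661 - \frac{133}{2} = \frac{77189}{2} \approx 38595.0$)
$\frac{1}{Q} = \frac{1}{\frac{77189}{2}} = \frac{2}{77189}$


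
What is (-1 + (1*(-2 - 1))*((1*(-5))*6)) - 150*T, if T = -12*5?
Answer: 9089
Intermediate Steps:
T = -60
(-1 + (1*(-2 - 1))*((1*(-5))*6)) - 150*T = (-1 + (1*(-2 - 1))*((1*(-5))*6)) - 150*(-60) = (-1 + (1*(-3))*(-5*6)) + 9000 = (-1 - 3*(-30)) + 9000 = (-1 + 90) + 9000 = 89 + 9000 = 9089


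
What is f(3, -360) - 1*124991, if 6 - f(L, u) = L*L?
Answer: -124994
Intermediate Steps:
f(L, u) = 6 - L² (f(L, u) = 6 - L*L = 6 - L²)
f(3, -360) - 1*124991 = (6 - 1*3²) - 1*124991 = (6 - 1*9) - 124991 = (6 - 9) - 124991 = -3 - 124991 = -124994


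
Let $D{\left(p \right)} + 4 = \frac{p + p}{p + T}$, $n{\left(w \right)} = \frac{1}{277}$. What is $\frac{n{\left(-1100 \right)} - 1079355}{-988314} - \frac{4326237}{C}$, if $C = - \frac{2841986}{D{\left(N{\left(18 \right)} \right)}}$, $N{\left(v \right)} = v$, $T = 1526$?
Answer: $- \frac{745006757432341223}{150159896303301444} \approx -4.9614$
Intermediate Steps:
$n{\left(w \right)} = \frac{1}{277}$
$D{\left(p \right)} = -4 + \frac{2 p}{1526 + p}$ ($D{\left(p \right)} = -4 + \frac{p + p}{p + 1526} = -4 + \frac{2 p}{1526 + p}$)
$C = \frac{1097006596}{1535}$ ($C = - \frac{2841986}{2 \frac{1}{1526 + 18} \left(-3052 - 18\right)} = - \frac{2841986}{2 \cdot \frac{1}{1544} \left(-3052 - 18\right)} = - \frac{2841986}{2 \cdot \frac{1}{1544} \left(-3070\right)} = - \frac{2841986}{- \frac{1535}{386}} = \left(-2841986\right) \left(- \frac{386}{1535}\right) = \frac{1097006596}{1535} \approx 7.1466 \cdot 10^{5}$)
$\frac{n{\left(-1100 \right)} - 1079355}{-988314} - \frac{4326237}{C} = \frac{\frac{1}{277} - 1079355}{-988314} - \frac{4326237}{\frac{1097006596}{1535}} = \left(- \frac{298981334}{277}\right) \left(- \frac{1}{988314}\right) - \frac{6640773795}{1097006596} = \frac{149490667}{136881489} - \frac{6640773795}{1097006596} = - \frac{745006757432341223}{150159896303301444}$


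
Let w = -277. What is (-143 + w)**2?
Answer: 176400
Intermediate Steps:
(-143 + w)**2 = (-143 - 277)**2 = (-420)**2 = 176400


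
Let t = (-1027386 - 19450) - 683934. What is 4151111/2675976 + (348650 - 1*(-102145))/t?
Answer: 597830178455/463149898152 ≈ 1.2908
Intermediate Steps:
t = -1730770 (t = -1046836 - 683934 = -1730770)
4151111/2675976 + (348650 - 1*(-102145))/t = 4151111/2675976 + (348650 - 1*(-102145))/(-1730770) = 4151111*(1/2675976) + (348650 + 102145)*(-1/1730770) = 4151111/2675976 + 450795*(-1/1730770) = 4151111/2675976 - 90159/346154 = 597830178455/463149898152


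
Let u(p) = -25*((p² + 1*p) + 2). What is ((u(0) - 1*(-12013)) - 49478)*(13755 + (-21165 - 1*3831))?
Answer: 421706115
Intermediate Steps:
u(p) = -50 - 25*p - 25*p² (u(p) = -25*((p² + p) + 2) = -25*((p + p²) + 2) = -25*(2 + p + p²) = -50 - 25*p - 25*p²)
((u(0) - 1*(-12013)) - 49478)*(13755 + (-21165 - 1*3831)) = (((-50 - 25*0 - 25*0²) - 1*(-12013)) - 49478)*(13755 + (-21165 - 1*3831)) = (((-50 + 0 - 25*0) + 12013) - 49478)*(13755 + (-21165 - 3831)) = (((-50 + 0 + 0) + 12013) - 49478)*(13755 - 24996) = ((-50 + 12013) - 49478)*(-11241) = (11963 - 49478)*(-11241) = -37515*(-11241) = 421706115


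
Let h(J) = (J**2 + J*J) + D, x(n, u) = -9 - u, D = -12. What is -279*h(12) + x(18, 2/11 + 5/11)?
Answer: -847150/11 ≈ -77014.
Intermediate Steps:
h(J) = -12 + 2*J**2 (h(J) = (J**2 + J*J) - 12 = (J**2 + J**2) - 12 = 2*J**2 - 12 = -12 + 2*J**2)
-279*h(12) + x(18, 2/11 + 5/11) = -279*(-12 + 2*12**2) + (-9 - (2/11 + 5/11)) = -279*(-12 + 2*144) + (-9 - (2*(1/11) + 5*(1/11))) = -279*(-12 + 288) + (-9 - (2/11 + 5/11)) = -279*276 + (-9 - 1*7/11) = -77004 + (-9 - 7/11) = -77004 - 106/11 = -847150/11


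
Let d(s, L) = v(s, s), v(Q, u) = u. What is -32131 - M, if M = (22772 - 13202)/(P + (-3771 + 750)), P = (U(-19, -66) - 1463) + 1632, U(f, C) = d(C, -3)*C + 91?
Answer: -32137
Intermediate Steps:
d(s, L) = s
U(f, C) = 91 + C**2 (U(f, C) = C*C + 91 = C**2 + 91 = 91 + C**2)
P = 4616 (P = ((91 + (-66)**2) - 1463) + 1632 = ((91 + 4356) - 1463) + 1632 = (4447 - 1463) + 1632 = 2984 + 1632 = 4616)
M = 6 (M = (22772 - 13202)/(4616 + (-3771 + 750)) = 9570/(4616 - 3021) = 9570/1595 = 9570*(1/1595) = 6)
-32131 - M = -32131 - 1*6 = -32131 - 6 = -32137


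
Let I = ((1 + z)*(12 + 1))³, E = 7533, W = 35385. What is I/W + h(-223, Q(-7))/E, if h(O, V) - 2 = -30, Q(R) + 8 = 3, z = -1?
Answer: -28/7533 ≈ -0.0037170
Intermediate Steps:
Q(R) = -5 (Q(R) = -8 + 3 = -5)
h(O, V) = -28 (h(O, V) = 2 - 30 = -28)
I = 0 (I = ((1 - 1)*(12 + 1))³ = (0*13)³ = 0³ = 0)
I/W + h(-223, Q(-7))/E = 0/35385 - 28/7533 = 0*(1/35385) - 28*1/7533 = 0 - 28/7533 = -28/7533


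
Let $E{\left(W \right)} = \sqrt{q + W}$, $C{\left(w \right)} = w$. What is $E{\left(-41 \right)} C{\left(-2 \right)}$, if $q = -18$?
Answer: $- 2 i \sqrt{59} \approx - 15.362 i$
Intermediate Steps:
$E{\left(W \right)} = \sqrt{-18 + W}$
$E{\left(-41 \right)} C{\left(-2 \right)} = \sqrt{-18 - 41} \left(-2\right) = \sqrt{-59} \left(-2\right) = i \sqrt{59} \left(-2\right) = - 2 i \sqrt{59}$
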